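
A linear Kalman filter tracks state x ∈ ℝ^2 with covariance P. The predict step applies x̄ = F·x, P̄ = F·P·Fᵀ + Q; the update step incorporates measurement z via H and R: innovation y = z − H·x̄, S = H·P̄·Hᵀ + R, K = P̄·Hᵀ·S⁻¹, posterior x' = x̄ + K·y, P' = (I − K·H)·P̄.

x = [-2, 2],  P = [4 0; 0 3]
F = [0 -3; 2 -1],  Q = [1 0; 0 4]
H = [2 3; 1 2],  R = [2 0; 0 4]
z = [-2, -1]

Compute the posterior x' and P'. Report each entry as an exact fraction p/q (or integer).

x̄ = F·x = [-6, -6]
P̄ = F·P·Fᵀ + Q = [28 9; 9 23]
y = z − H·x̄ = [28, 17]
S = H·P̄·Hᵀ + R = [429 257; 257 160]
K = P̄·Hᵀ·S⁻¹ = [1458/2591 -1597/2591; -215/2591 1236/2591]
x' = x̄ + K·y = [-1871/2591, -554/2591]
P' = (I − K·H)·P̄ = [24996/2591 -15692/2591; -15692/2591 10318/2591]

x' = [-1871/2591, -554/2591]
P' = [24996/2591 -15692/2591; -15692/2591 10318/2591]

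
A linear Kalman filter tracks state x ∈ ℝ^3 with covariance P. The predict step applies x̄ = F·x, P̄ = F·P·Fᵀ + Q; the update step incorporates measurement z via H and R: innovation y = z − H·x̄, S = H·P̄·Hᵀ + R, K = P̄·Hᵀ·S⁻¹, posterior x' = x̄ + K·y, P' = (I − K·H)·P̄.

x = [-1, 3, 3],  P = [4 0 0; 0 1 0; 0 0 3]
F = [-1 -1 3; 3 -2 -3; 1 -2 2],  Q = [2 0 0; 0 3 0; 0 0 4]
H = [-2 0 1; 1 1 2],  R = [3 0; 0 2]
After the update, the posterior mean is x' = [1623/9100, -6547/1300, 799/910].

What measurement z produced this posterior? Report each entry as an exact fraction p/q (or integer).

z = [1, -3]

x̄ = F·x = [7, -18, -1]
P̄ = F·P·Fᵀ + Q = [34 -37 16; -37 70 -2; 16 -2 24]
S = H·P̄·Hᵀ + R = [99 4; 4 184]
K = P̄·Hᵀ·S⁻¹ = [-2421/4550 3079/18200; 469/650 369/2600; -43/455 617/1820]
x' − x̄ = [-62077/9100, 16853/1300, 1709/910] = K·y
y = (KᵀK)⁻¹·Kᵀ·(x' − x̄) = [16, 10]
z = y + H·x̄ = [16, 10] + [-15, -13] = [1, -3]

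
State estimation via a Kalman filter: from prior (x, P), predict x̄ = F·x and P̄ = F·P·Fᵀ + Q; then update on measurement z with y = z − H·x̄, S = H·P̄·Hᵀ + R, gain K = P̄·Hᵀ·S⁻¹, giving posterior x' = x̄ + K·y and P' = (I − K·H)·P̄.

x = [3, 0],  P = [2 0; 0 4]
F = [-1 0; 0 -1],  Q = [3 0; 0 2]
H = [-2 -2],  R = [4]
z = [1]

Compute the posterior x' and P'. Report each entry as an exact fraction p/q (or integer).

x' = [-47/24, 5/4]
P' = [35/12 -5/2; -5/2 3]

x̄ = F·x = [-3, 0]
P̄ = F·P·Fᵀ + Q = [5 0; 0 6]
y = z − H·x̄ = [-5]
S = H·P̄·Hᵀ + R = [48]
K = P̄·Hᵀ·S⁻¹ = [-5/24; -1/4]
x' = x̄ + K·y = [-47/24, 5/4]
P' = (I − K·H)·P̄ = [35/12 -5/2; -5/2 3]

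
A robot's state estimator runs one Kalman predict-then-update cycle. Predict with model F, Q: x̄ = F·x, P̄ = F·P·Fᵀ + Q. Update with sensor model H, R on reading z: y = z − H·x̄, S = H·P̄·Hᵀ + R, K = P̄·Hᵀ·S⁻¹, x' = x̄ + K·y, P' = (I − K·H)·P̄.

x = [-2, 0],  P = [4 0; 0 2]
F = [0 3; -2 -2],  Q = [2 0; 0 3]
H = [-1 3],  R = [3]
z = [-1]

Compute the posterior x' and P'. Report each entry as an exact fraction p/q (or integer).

x' = [28/13, 11/26]
P' = [1812/169 576/169; 576/169 477/338]

x̄ = F·x = [0, 4]
P̄ = F·P·Fᵀ + Q = [20 -12; -12 27]
y = z − H·x̄ = [-13]
S = H·P̄·Hᵀ + R = [338]
K = P̄·Hᵀ·S⁻¹ = [-28/169; 93/338]
x' = x̄ + K·y = [28/13, 11/26]
P' = (I − K·H)·P̄ = [1812/169 576/169; 576/169 477/338]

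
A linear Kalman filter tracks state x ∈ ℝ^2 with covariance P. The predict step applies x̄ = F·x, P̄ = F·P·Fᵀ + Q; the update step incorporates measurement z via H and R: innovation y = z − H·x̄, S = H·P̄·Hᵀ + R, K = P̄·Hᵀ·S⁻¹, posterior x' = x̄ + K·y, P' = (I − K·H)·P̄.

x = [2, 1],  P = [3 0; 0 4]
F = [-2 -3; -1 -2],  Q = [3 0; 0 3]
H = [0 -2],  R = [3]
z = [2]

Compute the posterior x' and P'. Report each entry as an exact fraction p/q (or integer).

x̄ = F·x = [-7, -4]
P̄ = F·P·Fᵀ + Q = [51 30; 30 22]
y = z − H·x̄ = [-6]
S = H·P̄·Hᵀ + R = [91]
K = P̄·Hᵀ·S⁻¹ = [-60/91; -44/91]
x' = x̄ + K·y = [-277/91, -100/91]
P' = (I − K·H)·P̄ = [1041/91 90/91; 90/91 66/91]

x' = [-277/91, -100/91]
P' = [1041/91 90/91; 90/91 66/91]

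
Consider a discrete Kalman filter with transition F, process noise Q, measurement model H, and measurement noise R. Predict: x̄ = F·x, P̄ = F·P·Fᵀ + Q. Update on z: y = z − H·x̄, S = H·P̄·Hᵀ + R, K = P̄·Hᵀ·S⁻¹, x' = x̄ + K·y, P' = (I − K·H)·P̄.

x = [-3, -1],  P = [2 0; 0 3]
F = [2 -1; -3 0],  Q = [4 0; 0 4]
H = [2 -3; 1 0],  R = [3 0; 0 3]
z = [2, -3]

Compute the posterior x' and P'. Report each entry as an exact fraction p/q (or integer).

x̄ = F·x = [-5, 9]
P̄ = F·P·Fᵀ + Q = [15 -12; -12 22]
y = z − H·x̄ = [39, 2]
S = H·P̄·Hᵀ + R = [405 66; 66 18]
K = P̄·Hᵀ·S⁻¹ = [11/163 191/326; -46/163 60/163]
x' = x̄ + K·y = [-195/163, -207/163]
P' = (I − K·H)·P̄ = [573/326 180/163; 180/163 166/163]

x' = [-195/163, -207/163]
P' = [573/326 180/163; 180/163 166/163]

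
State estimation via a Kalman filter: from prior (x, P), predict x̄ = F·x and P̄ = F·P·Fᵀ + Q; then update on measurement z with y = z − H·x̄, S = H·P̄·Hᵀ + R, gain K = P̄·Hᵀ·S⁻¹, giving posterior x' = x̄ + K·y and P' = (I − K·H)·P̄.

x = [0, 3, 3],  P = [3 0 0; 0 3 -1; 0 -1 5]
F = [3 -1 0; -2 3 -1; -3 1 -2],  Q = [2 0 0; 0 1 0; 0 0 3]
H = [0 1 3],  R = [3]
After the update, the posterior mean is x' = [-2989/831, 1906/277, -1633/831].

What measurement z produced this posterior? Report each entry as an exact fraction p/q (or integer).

x̄ = F·x = [-3, 6, -3]
P̄ = F·P·Fᵀ + Q = [32 -28 -32; -28 51 44; -32 44 57]
S = H·P̄·Hᵀ + R = [831]
K = P̄·Hᵀ·S⁻¹ = [-124/831; 61/277; 215/831]
x' − x̄ = [-496/831, 244/277, 860/831] = K·y
y = (KᵀK)⁻¹·Kᵀ·(x' − x̄) = [4]
z = y + H·x̄ = [4] + [-3] = [1]

z = [1]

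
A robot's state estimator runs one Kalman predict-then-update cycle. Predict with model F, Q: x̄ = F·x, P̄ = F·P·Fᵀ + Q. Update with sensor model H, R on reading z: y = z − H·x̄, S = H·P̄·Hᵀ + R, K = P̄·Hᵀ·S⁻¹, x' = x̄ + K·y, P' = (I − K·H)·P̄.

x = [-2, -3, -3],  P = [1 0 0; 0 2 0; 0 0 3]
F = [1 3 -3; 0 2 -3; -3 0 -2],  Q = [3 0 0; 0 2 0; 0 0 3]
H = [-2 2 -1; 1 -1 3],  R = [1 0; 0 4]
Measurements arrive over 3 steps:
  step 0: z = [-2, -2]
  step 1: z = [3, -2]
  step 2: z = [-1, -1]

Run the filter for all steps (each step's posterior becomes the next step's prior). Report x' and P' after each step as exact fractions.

step 0: x̄ = F·x = [-2, 3, 12]
step 0: P̄ = F·P·Fᵀ + Q = [49 39 15; 39 37 18; 15 18 24]
step 0: y = z − H·x̄ = [0, -33]
step 0: S = H·P̄·Hᵀ + R = [45 -67; -67 210]
step 0: K = P̄·Hᵀ·S⁻¹ = [-3665/4961 130/4961; -868/4961 1046/4961; 843/4961 1899/4961]
step 0: x' = x̄ + K·y = [-1292/451, -1785/451, -285/451]
step 0: P' = (I − K·H)·P̄ = [107664/4961 105569/4961 -525/4961; 105569/4961 105885/4961 1500/4961; -525/4961 1500/4961 3207/4961]
step 1: x̄ = F·x = [-5792/451, -2715/451, 4446/451]
step 1: P̄ = F·P·Fᵀ + Q = [1713939/4961 854386/4961 -1266546/4961; 854386/4961 444325/4961 -624897/4961; -1266546/4961 -624897/4961 990387/4961]
step 1: y = z − H·x̄ = [-355/451, -11163/451]
step 1: S = H·P̄·Hᵀ + R = [226720/4961 621398/4961; 621398/4961 5532925/4961]
step 1: K = P̄·Hᵀ·S⁻¹ = [-68233985/87511518 -19419280/43755759; -11425595/58341012 -7080175/29170506; 11630753/58341012 11628457/29170506]
step 1: x' = x̄ + K·y = [-108844351/87511518, 8275445/58341012, -9671195/58341012]
step 1: P' = (I − K·H)·P̄ = [495944741/43755759 306626081/29170506 -25262831/29170506; 306626081/29170506 198356175/19447004 -8313893/19447004; -25262831/29170506 -8313893/19447004 13179071/19447004]
step 2: x̄ = F·x = [-28084471/87511518, 45564475/58341012, 19752591/4861751]
step 2: P̄ = F·P·Fᵀ + Q = [8234513624/43755759 2839226281/29170506 -622487892/4861751; 2839226281/29170506 1050697063/19447004 -316437828/4861751; -622487892/4861751 -316437828/4861751 473183403/4861751]
step 2: y = z − H·x̄ = [75172753/87511518, -2115440497/175023036]
step 2: S = H·P̄·Hᵀ + R = [1608216773/43755759 4686791611/87511518; 4686791611/87511518 96228313583/175023036]
step 2: K = P̄·Hᵀ·S⁻¹ = [-1208516168561/1517399941991 -691625294828/1517399941991; -646390528305/3034799883982 -387906378300/1517399941991; 602712047235/3034799883982 602751041445/1517399941991]
step 2: x' = x̄ + K·y = [6834337128198/1517399941991, 11191903919895/3034799883982, -1722785143233/3034799883982]
step 2: P' = (I − K·H)·P̄ = [17865267267195/1517399941991 16586857330196/1517399941991 -1348303705437/1517399941991; 16586857330196/1517399941991 32165230138129/3034799883982 -1370578516221/3034799883982; -1348303705437/1517399941991 -1370578516221/3034799883982 2049345742071/3034799883982]

step 0: x' = [-1292/451, -1785/451, -285/451], P' = [107664/4961 105569/4961 -525/4961; 105569/4961 105885/4961 1500/4961; -525/4961 1500/4961 3207/4961]
step 1: x' = [-108844351/87511518, 8275445/58341012, -9671195/58341012], P' = [495944741/43755759 306626081/29170506 -25262831/29170506; 306626081/29170506 198356175/19447004 -8313893/19447004; -25262831/29170506 -8313893/19447004 13179071/19447004]
step 2: x' = [6834337128198/1517399941991, 11191903919895/3034799883982, -1722785143233/3034799883982], P' = [17865267267195/1517399941991 16586857330196/1517399941991 -1348303705437/1517399941991; 16586857330196/1517399941991 32165230138129/3034799883982 -1370578516221/3034799883982; -1348303705437/1517399941991 -1370578516221/3034799883982 2049345742071/3034799883982]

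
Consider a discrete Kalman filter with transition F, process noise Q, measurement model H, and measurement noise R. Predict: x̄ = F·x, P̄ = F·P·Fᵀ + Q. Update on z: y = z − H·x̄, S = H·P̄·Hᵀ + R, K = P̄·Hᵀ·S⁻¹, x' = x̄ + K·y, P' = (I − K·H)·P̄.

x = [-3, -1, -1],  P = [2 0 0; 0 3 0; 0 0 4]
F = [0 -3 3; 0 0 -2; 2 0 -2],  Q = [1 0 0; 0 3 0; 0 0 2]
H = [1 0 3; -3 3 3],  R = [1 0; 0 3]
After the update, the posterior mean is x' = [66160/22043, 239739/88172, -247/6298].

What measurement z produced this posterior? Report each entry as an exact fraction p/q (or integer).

z = [3, -1]

x̄ = F·x = [0, 2, -4]
P̄ = F·P·Fᵀ + Q = [64 -24 -24; -24 19 16; -24 16 26]
S = H·P̄·Hᵀ + R = [155 258; 258 2136]
K = P̄·Hᵀ·S⁻¹ = [5800/22043 -4168/22043; 933/44086 7081/88172; 765/3149 399/6298]
x' − x̄ = [66160/22043, 63395/88172, 24945/6298] = K·y
y = (KᵀK)⁻¹·Kᵀ·(x' − x̄) = [15, 5]
z = y + H·x̄ = [15, 5] + [-12, -6] = [3, -1]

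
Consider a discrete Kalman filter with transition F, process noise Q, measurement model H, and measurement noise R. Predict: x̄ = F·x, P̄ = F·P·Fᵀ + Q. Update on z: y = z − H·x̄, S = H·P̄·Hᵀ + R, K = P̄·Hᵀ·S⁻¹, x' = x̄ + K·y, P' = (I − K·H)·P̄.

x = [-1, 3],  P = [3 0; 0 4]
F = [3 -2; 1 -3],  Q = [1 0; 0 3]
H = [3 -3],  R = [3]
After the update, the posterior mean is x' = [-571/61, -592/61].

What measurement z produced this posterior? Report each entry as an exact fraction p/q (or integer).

z = [1]

x̄ = F·x = [-9, -10]
P̄ = F·P·Fᵀ + Q = [44 33; 33 42]
S = H·P̄·Hᵀ + R = [183]
K = P̄·Hᵀ·S⁻¹ = [11/61; -9/61]
x' − x̄ = [-22/61, 18/61] = K·y
y = (KᵀK)⁻¹·Kᵀ·(x' − x̄) = [-2]
z = y + H·x̄ = [-2] + [3] = [1]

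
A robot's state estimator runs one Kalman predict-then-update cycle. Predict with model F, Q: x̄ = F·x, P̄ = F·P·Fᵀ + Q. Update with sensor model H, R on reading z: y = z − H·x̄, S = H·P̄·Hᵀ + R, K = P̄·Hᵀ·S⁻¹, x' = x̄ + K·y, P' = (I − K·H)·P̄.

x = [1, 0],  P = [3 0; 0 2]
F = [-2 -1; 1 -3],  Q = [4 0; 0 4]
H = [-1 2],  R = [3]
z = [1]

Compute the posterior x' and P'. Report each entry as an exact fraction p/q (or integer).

x' = [-188/121, -29/121]
P' = [1854/121 900/121; 900/121 525/121]

x̄ = F·x = [-2, 1]
P̄ = F·P·Fᵀ + Q = [18 0; 0 25]
y = z − H·x̄ = [-3]
S = H·P̄·Hᵀ + R = [121]
K = P̄·Hᵀ·S⁻¹ = [-18/121; 50/121]
x' = x̄ + K·y = [-188/121, -29/121]
P' = (I − K·H)·P̄ = [1854/121 900/121; 900/121 525/121]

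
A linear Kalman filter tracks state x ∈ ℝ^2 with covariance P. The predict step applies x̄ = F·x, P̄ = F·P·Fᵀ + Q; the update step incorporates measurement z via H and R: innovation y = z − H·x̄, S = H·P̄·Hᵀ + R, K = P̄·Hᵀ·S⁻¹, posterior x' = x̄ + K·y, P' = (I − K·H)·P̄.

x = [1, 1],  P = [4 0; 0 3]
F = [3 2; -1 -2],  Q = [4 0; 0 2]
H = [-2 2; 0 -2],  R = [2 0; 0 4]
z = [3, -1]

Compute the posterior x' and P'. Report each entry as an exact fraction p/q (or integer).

x' = [-973/975, 152/325]
P' = [1132/975 232/325; 232/325 246/325]

x̄ = F·x = [5, -3]
P̄ = F·P·Fᵀ + Q = [52 -24; -24 18]
y = z − H·x̄ = [19, -7]
S = H·P̄·Hᵀ + R = [474 -168; -168 76]
K = P̄·Hᵀ·S⁻¹ = [-436/975 -116/325; 14/325 -123/325]
x' = x̄ + K·y = [-973/975, 152/325]
P' = (I − K·H)·P̄ = [1132/975 232/325; 232/325 246/325]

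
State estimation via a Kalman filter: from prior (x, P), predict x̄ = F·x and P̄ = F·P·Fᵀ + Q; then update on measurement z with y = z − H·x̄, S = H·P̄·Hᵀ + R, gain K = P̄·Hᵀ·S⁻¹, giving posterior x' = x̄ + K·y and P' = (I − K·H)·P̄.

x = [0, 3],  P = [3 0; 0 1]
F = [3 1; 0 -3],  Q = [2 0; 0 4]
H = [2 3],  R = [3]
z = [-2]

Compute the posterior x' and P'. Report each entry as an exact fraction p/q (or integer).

x' = [31/4, -403/68]
P' = [69/4 -45/4; -45/4 521/68]

x̄ = F·x = [3, -9]
P̄ = F·P·Fᵀ + Q = [30 -3; -3 13]
y = z − H·x̄ = [19]
S = H·P̄·Hᵀ + R = [204]
K = P̄·Hᵀ·S⁻¹ = [1/4; 11/68]
x' = x̄ + K·y = [31/4, -403/68]
P' = (I − K·H)·P̄ = [69/4 -45/4; -45/4 521/68]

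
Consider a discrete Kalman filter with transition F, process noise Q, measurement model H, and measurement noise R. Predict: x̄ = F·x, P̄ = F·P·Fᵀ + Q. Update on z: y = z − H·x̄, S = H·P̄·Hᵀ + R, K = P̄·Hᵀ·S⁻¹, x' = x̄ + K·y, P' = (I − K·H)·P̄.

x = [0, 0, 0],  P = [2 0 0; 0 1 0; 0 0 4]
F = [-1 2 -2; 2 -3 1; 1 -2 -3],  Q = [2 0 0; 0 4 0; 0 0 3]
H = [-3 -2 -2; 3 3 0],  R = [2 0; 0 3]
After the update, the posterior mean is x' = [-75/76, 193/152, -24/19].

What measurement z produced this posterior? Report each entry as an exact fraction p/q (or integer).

x̄ = F·x = [0, 0, 0]
P̄ = F·P·Fᵀ + Q = [24 -18 18; -18 25 -2; 18 -2 45]
S = H·P̄·Hᵀ + R = [482 -192; -192 120]
K = P̄·Hᵀ·S⁻¹ = [-108/437 -429/1748; 104/437 1943/3496; -158/437 -78/437]
x' − x̄ = [-75/76, 193/152, -24/19] = K·y
y = (KᵀK)⁻¹·Kᵀ·(x' − x̄) = [3, 1]
z = y + H·x̄ = [3, 1] + [0, 0] = [3, 1]

z = [3, 1]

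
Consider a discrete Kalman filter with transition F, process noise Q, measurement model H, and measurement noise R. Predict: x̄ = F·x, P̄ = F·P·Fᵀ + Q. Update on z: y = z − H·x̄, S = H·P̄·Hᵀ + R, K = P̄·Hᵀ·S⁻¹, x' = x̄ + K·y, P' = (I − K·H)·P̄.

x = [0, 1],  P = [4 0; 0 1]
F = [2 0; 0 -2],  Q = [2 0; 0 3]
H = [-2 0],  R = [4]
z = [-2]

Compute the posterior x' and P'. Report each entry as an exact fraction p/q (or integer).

x' = [18/19, -2]
P' = [18/19 0; 0 7]

x̄ = F·x = [0, -2]
P̄ = F·P·Fᵀ + Q = [18 0; 0 7]
y = z − H·x̄ = [-2]
S = H·P̄·Hᵀ + R = [76]
K = P̄·Hᵀ·S⁻¹ = [-9/19; 0]
x' = x̄ + K·y = [18/19, -2]
P' = (I − K·H)·P̄ = [18/19 0; 0 7]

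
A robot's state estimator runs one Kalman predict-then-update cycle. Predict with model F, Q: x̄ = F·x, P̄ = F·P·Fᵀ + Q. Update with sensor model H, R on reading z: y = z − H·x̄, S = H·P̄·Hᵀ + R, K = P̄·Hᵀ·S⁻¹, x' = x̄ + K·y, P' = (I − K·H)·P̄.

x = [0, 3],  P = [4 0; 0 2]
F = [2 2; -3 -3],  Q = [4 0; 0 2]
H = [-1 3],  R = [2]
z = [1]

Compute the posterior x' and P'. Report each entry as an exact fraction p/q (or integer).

x' = [-62/375, 31/125]
P' = [1252/375 124/125; 124/125 64/125]

x̄ = F·x = [6, -9]
P̄ = F·P·Fᵀ + Q = [28 -36; -36 56]
y = z − H·x̄ = [34]
S = H·P̄·Hᵀ + R = [750]
K = P̄·Hᵀ·S⁻¹ = [-68/375; 34/125]
x' = x̄ + K·y = [-62/375, 31/125]
P' = (I − K·H)·P̄ = [1252/375 124/125; 124/125 64/125]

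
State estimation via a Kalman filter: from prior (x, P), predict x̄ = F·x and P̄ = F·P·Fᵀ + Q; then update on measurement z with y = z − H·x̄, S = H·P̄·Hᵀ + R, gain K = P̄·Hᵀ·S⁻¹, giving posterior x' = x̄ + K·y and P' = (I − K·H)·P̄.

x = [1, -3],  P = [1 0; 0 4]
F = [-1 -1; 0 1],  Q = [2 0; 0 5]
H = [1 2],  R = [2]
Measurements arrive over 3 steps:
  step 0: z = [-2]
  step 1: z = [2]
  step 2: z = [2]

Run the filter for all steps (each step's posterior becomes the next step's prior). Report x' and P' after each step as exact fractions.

step 0: x̄ = F·x = [2, -3]
step 0: P̄ = F·P·Fᵀ + Q = [7 -4; -4 9]
step 0: y = z − H·x̄ = [2]
step 0: S = H·P̄·Hᵀ + R = [29]
step 0: K = P̄·Hᵀ·S⁻¹ = [-1/29; 14/29]
step 0: x' = x̄ + K·y = [56/29, -59/29]
step 0: P' = (I − K·H)·P̄ = [202/29 -102/29; -102/29 65/29]
step 1: x̄ = F·x = [3/29, -59/29]
step 1: P̄ = F·P·Fᵀ + Q = [121/29 37/29; 37/29 210/29]
step 1: y = z − H·x̄ = [173/29]
step 1: S = H·P̄·Hᵀ + R = [1167/29]
step 1: K = P̄·Hᵀ·S⁻¹ = [65/389; 457/1167]
step 1: x' = x̄ + K·y = [428/389, 352/1167]
step 1: P' = (I − K·H)·P̄ = [1186/389 -528/389; -528/389 1249/1167]
step 2: x̄ = F·x = [-1636/1167, 352/1167]
step 2: P̄ = F·P·Fᵀ + Q = [3973/1167 335/1167; 335/1167 7084/1167]
step 2: y = z − H·x̄ = [3266/1167]
step 2: S = H·P̄·Hᵀ + R = [35983/1167]
step 2: K = P̄·Hᵀ·S⁻¹ = [4643/35983; 14503/35983]
step 2: x' = x̄ + K·y = [-37450/35983, 51442/35983]
step 2: P' = (I − K·H)·P̄ = [104030/35983 -47372/35983; -47372/35983 38189/35983]

step 0: x' = [56/29, -59/29], P' = [202/29 -102/29; -102/29 65/29]
step 1: x' = [428/389, 352/1167], P' = [1186/389 -528/389; -528/389 1249/1167]
step 2: x' = [-37450/35983, 51442/35983], P' = [104030/35983 -47372/35983; -47372/35983 38189/35983]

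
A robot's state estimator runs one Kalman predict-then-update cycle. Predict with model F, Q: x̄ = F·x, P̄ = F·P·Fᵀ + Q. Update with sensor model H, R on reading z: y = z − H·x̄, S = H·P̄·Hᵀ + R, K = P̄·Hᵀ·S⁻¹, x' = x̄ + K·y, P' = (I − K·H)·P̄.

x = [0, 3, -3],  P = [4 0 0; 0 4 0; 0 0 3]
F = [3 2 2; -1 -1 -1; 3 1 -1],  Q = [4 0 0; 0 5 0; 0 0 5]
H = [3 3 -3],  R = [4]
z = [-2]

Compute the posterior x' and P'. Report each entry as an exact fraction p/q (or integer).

x̄ = F·x = [0, 0, 6]
P̄ = F·P·Fᵀ + Q = [68 -26 38; -26 16 -13; 38 -13 48]
y = z − H·x̄ = [16]
S = H·P̄·Hᵀ + R = [274]
K = P̄·Hᵀ·S⁻¹ = [6/137; 9/274; -69/274]
x' = x̄ + K·y = [96/137, 72/137, 270/137]
P' = (I − K·H)·P̄ = [9244/137 -3616/137 5620/137; -3616/137 4303/274 -2941/274; 5620/137 -2941/274 8391/274]

x' = [96/137, 72/137, 270/137]
P' = [9244/137 -3616/137 5620/137; -3616/137 4303/274 -2941/274; 5620/137 -2941/274 8391/274]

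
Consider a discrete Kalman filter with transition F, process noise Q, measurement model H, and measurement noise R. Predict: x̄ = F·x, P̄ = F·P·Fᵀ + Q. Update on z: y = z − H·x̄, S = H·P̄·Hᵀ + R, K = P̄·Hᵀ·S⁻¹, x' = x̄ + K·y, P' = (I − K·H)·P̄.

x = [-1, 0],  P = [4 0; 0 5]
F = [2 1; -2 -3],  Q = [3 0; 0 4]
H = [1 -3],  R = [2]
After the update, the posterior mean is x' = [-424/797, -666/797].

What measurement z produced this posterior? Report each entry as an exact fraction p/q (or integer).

x̄ = F·x = [-2, 2]
P̄ = F·P·Fᵀ + Q = [24 -31; -31 65]
S = H·P̄·Hᵀ + R = [797]
K = P̄·Hᵀ·S⁻¹ = [117/797; -226/797]
x' − x̄ = [1170/797, -2260/797] = K·y
y = (KᵀK)⁻¹·Kᵀ·(x' − x̄) = [10]
z = y + H·x̄ = [10] + [-8] = [2]

z = [2]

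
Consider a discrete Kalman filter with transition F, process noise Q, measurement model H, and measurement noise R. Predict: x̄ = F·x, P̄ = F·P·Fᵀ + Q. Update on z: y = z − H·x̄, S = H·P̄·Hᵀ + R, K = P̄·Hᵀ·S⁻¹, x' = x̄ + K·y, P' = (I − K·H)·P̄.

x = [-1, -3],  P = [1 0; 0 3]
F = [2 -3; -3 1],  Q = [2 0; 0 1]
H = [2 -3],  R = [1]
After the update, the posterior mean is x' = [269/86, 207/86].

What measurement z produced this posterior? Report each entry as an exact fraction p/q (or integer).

x̄ = F·x = [7, 0]
P̄ = F·P·Fᵀ + Q = [33 -15; -15 13]
S = H·P̄·Hᵀ + R = [430]
K = P̄·Hᵀ·S⁻¹ = [111/430; -69/430]
x' − x̄ = [-333/86, 207/86] = K·y
y = (KᵀK)⁻¹·Kᵀ·(x' − x̄) = [-15]
z = y + H·x̄ = [-15] + [14] = [-1]

z = [-1]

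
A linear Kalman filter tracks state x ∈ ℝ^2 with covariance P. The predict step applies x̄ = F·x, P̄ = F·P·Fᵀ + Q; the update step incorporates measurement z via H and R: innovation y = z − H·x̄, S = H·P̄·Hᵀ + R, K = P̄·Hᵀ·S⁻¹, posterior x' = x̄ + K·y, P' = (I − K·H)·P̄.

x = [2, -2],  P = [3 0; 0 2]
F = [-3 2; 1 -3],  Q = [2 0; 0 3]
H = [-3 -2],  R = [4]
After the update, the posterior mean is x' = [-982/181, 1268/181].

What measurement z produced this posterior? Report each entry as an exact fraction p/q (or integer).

x̄ = F·x = [-10, 8]
P̄ = F·P·Fᵀ + Q = [37 -21; -21 24]
S = H·P̄·Hᵀ + R = [181]
K = P̄·Hᵀ·S⁻¹ = [-69/181; 15/181]
x' − x̄ = [828/181, -180/181] = K·y
y = (KᵀK)⁻¹·Kᵀ·(x' − x̄) = [-12]
z = y + H·x̄ = [-12] + [14] = [2]

z = [2]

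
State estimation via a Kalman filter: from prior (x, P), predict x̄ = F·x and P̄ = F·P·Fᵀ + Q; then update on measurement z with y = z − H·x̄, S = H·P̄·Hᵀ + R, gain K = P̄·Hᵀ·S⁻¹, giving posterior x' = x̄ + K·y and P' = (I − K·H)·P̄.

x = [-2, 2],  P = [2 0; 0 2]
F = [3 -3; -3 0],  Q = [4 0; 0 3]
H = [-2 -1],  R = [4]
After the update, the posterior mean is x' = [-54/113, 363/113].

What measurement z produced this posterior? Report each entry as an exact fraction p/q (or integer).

x̄ = F·x = [-12, 6]
P̄ = F·P·Fᵀ + Q = [40 -18; -18 21]
S = H·P̄·Hᵀ + R = [113]
K = P̄·Hᵀ·S⁻¹ = [-62/113; 15/113]
x' − x̄ = [1302/113, -315/113] = K·y
y = (KᵀK)⁻¹·Kᵀ·(x' − x̄) = [-21]
z = y + H·x̄ = [-21] + [18] = [-3]

z = [-3]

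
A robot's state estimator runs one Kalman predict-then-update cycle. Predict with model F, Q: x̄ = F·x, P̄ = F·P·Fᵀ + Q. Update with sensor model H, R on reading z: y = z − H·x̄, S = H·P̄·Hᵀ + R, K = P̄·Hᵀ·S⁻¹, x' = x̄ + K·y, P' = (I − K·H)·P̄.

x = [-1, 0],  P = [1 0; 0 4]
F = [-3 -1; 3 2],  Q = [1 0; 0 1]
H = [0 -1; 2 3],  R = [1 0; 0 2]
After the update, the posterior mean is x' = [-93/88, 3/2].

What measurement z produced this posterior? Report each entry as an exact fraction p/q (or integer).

x̄ = F·x = [3, -3]
P̄ = F·P·Fᵀ + Q = [14 -17; -17 26]
S = H·P̄·Hᵀ + R = [27 -44; -44 88]
K = P̄·Hᵀ·S⁻¹ = [11/10 127/440; -4/5 1/10]
x' − x̄ = [-357/88, 9/2] = K·y
y = (KᵀK)⁻¹·Kᵀ·(x' − x̄) = [-5, 5]
z = y + H·x̄ = [-5, 5] + [3, -3] = [-2, 2]

z = [-2, 2]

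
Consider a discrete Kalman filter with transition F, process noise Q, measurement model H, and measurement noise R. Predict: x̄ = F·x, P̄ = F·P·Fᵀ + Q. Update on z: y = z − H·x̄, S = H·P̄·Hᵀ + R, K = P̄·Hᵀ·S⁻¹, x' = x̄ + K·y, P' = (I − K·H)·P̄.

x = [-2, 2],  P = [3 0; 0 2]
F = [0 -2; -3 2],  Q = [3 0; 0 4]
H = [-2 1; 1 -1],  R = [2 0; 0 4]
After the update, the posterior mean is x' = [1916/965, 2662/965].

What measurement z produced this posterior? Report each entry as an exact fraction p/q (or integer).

x̄ = F·x = [-4, 10]
P̄ = F·P·Fᵀ + Q = [11 -8; -8 39]
S = H·P̄·Hᵀ + R = [117 -85; -85 70]
K = P̄·Hᵀ·S⁻¹ = [-97/193 -327/965; -29/193 -824/965]
x' − x̄ = [5776/965, -6988/965] = K·y
y = (KᵀK)⁻¹·Kᵀ·(x' − x̄) = [-20, 12]
z = y + H·x̄ = [-20, 12] + [18, -14] = [-2, -2]

z = [-2, -2]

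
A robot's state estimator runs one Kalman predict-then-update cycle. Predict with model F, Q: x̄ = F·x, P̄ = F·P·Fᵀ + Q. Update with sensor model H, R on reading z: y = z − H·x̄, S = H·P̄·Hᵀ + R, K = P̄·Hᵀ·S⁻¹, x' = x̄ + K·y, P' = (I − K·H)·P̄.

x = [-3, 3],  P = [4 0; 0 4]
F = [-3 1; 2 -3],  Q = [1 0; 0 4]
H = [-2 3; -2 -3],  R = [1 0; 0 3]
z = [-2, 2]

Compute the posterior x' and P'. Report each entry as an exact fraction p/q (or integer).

x' = [3784/147539, -99021/147539]
P' = [36123/147539 11892/147539; 11892/147539 16168/147539]

x̄ = F·x = [12, -15]
P̄ = F·P·Fᵀ + Q = [41 -36; -36 56]
y = z − H·x̄ = [67, -19]
S = H·P̄·Hᵀ + R = [1101 -340; -340 239]
K = P̄·Hᵀ·S⁻¹ = [-36570/147539 -35974/147539; 24720/147539 -24096/147539]
x' = x̄ + K·y = [3784/147539, -99021/147539]
P' = (I − K·H)·P̄ = [36123/147539 11892/147539; 11892/147539 16168/147539]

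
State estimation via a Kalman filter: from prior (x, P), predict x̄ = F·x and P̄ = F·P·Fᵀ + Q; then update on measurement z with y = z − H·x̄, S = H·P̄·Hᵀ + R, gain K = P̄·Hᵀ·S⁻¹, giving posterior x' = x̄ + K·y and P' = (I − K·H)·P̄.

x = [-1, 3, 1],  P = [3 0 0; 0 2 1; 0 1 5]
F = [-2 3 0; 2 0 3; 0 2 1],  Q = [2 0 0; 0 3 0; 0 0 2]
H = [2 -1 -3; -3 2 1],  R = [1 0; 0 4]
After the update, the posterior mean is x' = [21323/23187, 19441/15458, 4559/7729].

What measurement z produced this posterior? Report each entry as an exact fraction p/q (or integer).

z = [-1, 1]

x̄ = F·x = [11, 1, 7]
P̄ = F·P·Fᵀ + Q = [32 -3 15; -3 60 21; 15 21 19]
S = H·P̄·Hᵀ + R = [318 -372; -372 581]
K = P̄·Hᵀ·S⁻¹ = [-9791/23187 -3247/7729; -6383/15458 -48/7729; -3656/7729 -2128/7729]
x' − x̄ = [-233734/23187, 3983/15458, -49544/7729] = K·y
y = (KᵀK)⁻¹·Kᵀ·(x' − x̄) = [-1, 25]
z = y + H·x̄ = [-1, 25] + [0, -24] = [-1, 1]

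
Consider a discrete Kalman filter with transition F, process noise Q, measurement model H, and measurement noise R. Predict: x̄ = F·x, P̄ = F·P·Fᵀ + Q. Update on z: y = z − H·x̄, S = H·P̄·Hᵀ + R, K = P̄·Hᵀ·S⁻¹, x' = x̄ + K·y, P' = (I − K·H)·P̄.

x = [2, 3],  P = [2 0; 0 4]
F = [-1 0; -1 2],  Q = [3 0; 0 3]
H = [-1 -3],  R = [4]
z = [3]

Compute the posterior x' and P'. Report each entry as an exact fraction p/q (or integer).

x' = [-563/210, -1/42]
P' = [929/210 -59/42; -59/42 37/42]

x̄ = F·x = [-2, 4]
P̄ = F·P·Fᵀ + Q = [5 2; 2 21]
y = z − H·x̄ = [13]
S = H·P̄·Hᵀ + R = [210]
K = P̄·Hᵀ·S⁻¹ = [-11/210; -13/42]
x' = x̄ + K·y = [-563/210, -1/42]
P' = (I − K·H)·P̄ = [929/210 -59/42; -59/42 37/42]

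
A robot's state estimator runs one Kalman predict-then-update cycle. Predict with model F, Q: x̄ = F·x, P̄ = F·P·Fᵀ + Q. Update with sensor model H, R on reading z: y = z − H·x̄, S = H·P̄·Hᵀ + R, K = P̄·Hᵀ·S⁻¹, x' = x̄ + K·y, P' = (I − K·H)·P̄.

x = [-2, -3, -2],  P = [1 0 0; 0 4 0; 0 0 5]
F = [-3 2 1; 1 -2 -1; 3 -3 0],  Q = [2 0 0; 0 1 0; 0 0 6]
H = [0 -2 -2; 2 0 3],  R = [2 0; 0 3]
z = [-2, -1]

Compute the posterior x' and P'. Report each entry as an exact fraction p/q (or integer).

x̄ = F·x = [-2, 6, 3]
P̄ = F·P·Fᵀ + Q = [32 -24 -33; -24 23 27; -33 27 51]
y = z − H·x̄ = [16, -6]
S = H·P̄·Hᵀ + R = [514 -240; -240 194]
K = P̄·Hᵀ·S⁻¹ = [3429/10529 4685/21058; -2870/10529 -3519/21058; -2346/10529 3639/21058]
x' = x̄ + K·y = [19751/10529, 27811/10529, -16866/10529]
P' = (I − K·H)·P̄ = [56019/21058 25803/21058 -32661/21058; 25803/21058 26461/21058 -20721/21058; -32661/21058 -20721/21058 25413/21058]

x' = [19751/10529, 27811/10529, -16866/10529]
P' = [56019/21058 25803/21058 -32661/21058; 25803/21058 26461/21058 -20721/21058; -32661/21058 -20721/21058 25413/21058]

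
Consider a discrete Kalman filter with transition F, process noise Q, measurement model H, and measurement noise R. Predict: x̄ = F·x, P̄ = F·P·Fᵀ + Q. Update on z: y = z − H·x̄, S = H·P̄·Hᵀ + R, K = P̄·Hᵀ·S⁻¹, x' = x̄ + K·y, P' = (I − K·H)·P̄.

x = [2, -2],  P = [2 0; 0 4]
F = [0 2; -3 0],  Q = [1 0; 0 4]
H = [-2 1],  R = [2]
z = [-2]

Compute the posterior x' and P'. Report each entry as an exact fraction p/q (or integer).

x̄ = F·x = [-4, -6]
P̄ = F·P·Fᵀ + Q = [17 0; 0 22]
y = z − H·x̄ = [-4]
S = H·P̄·Hᵀ + R = [92]
K = P̄·Hᵀ·S⁻¹ = [-17/46; 11/46]
x' = x̄ + K·y = [-58/23, -160/23]
P' = (I − K·H)·P̄ = [102/23 187/23; 187/23 385/23]

x' = [-58/23, -160/23]
P' = [102/23 187/23; 187/23 385/23]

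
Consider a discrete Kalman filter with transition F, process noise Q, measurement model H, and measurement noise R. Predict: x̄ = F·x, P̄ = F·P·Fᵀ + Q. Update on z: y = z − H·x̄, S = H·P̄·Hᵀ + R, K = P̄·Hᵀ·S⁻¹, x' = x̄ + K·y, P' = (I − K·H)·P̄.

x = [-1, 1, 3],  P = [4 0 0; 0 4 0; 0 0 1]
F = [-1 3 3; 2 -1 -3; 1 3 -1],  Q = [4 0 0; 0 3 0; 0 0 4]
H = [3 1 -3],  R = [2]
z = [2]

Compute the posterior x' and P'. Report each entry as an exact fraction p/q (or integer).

x' = [867/113, -628/113, 573/113]
P' = [10129/226 -2159/113 8661/226; -2159/113 2264/113 -1387/113; 8661/226 -1387/113 7769/226]

x̄ = F·x = [13, -12, -1]
P̄ = F·P·Fᵀ + Q = [53 -29 29; -29 32 -1; 29 -1 45]
y = z − H·x̄ = [-28]
S = H·P̄·Hᵀ + R = [226]
K = P̄·Hᵀ·S⁻¹ = [43/226; -26/113; -49/226]
x' = x̄ + K·y = [867/113, -628/113, 573/113]
P' = (I − K·H)·P̄ = [10129/226 -2159/113 8661/226; -2159/113 2264/113 -1387/113; 8661/226 -1387/113 7769/226]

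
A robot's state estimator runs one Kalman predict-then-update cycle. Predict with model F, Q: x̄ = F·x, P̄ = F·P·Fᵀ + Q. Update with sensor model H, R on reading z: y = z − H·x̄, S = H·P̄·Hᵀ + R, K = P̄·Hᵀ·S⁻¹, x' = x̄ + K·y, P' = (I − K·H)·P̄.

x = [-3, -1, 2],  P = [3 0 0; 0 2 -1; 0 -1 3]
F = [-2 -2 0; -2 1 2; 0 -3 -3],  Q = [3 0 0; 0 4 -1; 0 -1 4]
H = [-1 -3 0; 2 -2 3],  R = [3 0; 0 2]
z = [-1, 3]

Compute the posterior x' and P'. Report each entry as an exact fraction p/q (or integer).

x' = [111013/89398, 1222/44699, 8800/44699]
P' = [448503/178796 -51963/89398 -176019/89398; -51963/89398 19601/44699 29003/44699; -176019/89398 29003/44699 84273/44699]

x̄ = F·x = [8, 9, -3]
P̄ = F·P·Fᵀ + Q = [23 12 6; 12 26 -16; 6 -16 31]
y = z − H·x̄ = [34, 14]
S = H·P̄·Hᵀ + R = [332 188; 188 645]
K = P̄·Hᵀ·S⁻¹ = [-45575/178796 6093/44699; -21881/89398 -2078/44699; 667/89398 9397/44699]
x' = x̄ + K·y = [111013/89398, 1222/44699, 8800/44699]
P' = (I − K·H)·P̄ = [448503/178796 -51963/89398 -176019/89398; -51963/89398 19601/44699 29003/44699; -176019/89398 29003/44699 84273/44699]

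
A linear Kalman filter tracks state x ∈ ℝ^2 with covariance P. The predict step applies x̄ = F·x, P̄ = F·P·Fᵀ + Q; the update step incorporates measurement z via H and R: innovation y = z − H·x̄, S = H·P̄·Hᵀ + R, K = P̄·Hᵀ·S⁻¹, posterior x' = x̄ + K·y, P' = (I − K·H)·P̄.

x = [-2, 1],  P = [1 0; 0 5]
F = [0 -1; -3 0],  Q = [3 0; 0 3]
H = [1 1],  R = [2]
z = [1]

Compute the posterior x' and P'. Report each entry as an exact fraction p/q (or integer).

x̄ = F·x = [-1, 6]
P̄ = F·P·Fᵀ + Q = [8 0; 0 12]
y = z − H·x̄ = [-4]
S = H·P̄·Hᵀ + R = [22]
K = P̄·Hᵀ·S⁻¹ = [4/11; 6/11]
x' = x̄ + K·y = [-27/11, 42/11]
P' = (I − K·H)·P̄ = [56/11 -48/11; -48/11 60/11]

x' = [-27/11, 42/11]
P' = [56/11 -48/11; -48/11 60/11]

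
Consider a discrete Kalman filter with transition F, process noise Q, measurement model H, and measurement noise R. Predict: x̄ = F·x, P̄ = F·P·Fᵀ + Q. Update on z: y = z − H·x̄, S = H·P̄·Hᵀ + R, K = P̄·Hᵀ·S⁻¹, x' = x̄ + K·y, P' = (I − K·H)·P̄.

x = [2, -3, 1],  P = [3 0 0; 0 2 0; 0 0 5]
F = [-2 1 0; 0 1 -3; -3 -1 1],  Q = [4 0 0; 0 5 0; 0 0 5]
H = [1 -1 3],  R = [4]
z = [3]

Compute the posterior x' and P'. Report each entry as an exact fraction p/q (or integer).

x' = [-3693/619, -4724/619, 262/619]
P' = [7046/619 7702/619 304/619; 7702/619 21987/619 4627/619; 304/619 4627/619 1641/619]

x̄ = F·x = [-7, -6, -2]
P̄ = F·P·Fᵀ + Q = [18 2 16; 2 52 -17; 16 -17 39]
y = z − H·x̄ = [10]
S = H·P̄·Hᵀ + R = [619]
K = P̄·Hᵀ·S⁻¹ = [64/619; -101/619; 150/619]
x' = x̄ + K·y = [-3693/619, -4724/619, 262/619]
P' = (I − K·H)·P̄ = [7046/619 7702/619 304/619; 7702/619 21987/619 4627/619; 304/619 4627/619 1641/619]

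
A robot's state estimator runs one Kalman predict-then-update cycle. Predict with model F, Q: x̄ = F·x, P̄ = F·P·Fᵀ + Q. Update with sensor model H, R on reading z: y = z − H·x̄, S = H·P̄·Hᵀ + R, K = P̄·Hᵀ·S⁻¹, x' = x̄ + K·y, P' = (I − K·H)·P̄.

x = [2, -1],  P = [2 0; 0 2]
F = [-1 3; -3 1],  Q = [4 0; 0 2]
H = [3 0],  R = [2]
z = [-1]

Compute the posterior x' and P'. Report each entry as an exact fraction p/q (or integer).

x̄ = F·x = [-5, -7]
P̄ = F·P·Fᵀ + Q = [24 12; 12 22]
y = z − H·x̄ = [14]
S = H·P̄·Hᵀ + R = [218]
K = P̄·Hᵀ·S⁻¹ = [36/109; 18/109]
x' = x̄ + K·y = [-41/109, -511/109]
P' = (I − K·H)·P̄ = [24/109 12/109; 12/109 1750/109]

x' = [-41/109, -511/109]
P' = [24/109 12/109; 12/109 1750/109]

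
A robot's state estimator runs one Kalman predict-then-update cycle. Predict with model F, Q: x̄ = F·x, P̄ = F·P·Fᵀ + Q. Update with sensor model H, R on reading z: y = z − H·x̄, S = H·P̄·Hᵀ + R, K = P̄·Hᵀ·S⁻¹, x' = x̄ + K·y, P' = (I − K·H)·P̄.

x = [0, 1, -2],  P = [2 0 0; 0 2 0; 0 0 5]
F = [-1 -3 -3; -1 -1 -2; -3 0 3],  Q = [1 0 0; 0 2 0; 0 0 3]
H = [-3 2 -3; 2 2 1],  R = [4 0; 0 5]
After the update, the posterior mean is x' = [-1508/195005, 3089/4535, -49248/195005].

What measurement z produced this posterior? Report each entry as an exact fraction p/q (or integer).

x̄ = F·x = [3, 3, -6]
P̄ = F·P·Fᵀ + Q = [66 38 -39; 38 26 -24; -39 -24 66]
S = H·P̄·Hᵀ + R = [426 -119; -119 491]
K = P̄·Hᵀ·S⁻¹ = [17656/195005 71399/195005; 402/4535 1058/4535; -70479/195005 -40911/195005]
x' − x̄ = [-586523/195005, -10516/4535, 1120782/195005] = K·y
y = (KᵀK)⁻¹·Kᵀ·(x' − x̄) = [-13, -5]
z = y + H·x̄ = [-13, -5] + [15, 6] = [2, 1]

z = [2, 1]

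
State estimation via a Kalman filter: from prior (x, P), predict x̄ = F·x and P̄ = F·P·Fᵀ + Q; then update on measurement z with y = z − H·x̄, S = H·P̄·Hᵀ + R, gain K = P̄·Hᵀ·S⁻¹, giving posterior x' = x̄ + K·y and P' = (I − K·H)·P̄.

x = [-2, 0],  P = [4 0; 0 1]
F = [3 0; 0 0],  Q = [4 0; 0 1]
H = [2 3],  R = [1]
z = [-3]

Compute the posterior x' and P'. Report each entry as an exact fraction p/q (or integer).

x' = [-30/17, 27/170]
P' = [40/17 -24/17; -24/17 161/170]

x̄ = F·x = [-6, 0]
P̄ = F·P·Fᵀ + Q = [40 0; 0 1]
y = z − H·x̄ = [9]
S = H·P̄·Hᵀ + R = [170]
K = P̄·Hᵀ·S⁻¹ = [8/17; 3/170]
x' = x̄ + K·y = [-30/17, 27/170]
P' = (I − K·H)·P̄ = [40/17 -24/17; -24/17 161/170]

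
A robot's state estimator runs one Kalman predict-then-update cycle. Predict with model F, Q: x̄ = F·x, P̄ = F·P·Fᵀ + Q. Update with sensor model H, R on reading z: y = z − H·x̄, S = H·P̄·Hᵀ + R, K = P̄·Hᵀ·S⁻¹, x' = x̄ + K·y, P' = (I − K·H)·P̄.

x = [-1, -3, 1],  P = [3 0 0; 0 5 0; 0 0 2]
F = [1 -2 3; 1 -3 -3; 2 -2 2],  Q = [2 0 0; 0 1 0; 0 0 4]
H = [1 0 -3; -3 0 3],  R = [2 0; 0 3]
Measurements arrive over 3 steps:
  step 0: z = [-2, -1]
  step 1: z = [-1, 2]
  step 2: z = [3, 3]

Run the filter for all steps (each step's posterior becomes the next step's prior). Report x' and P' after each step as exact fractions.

step 0: x̄ = F·x = [8, 5, 6]
step 0: P̄ = F·P·Fᵀ + Q = [43 15 38; 15 67 24; 38 24 44]
step 0: y = z − H·x̄ = [8, 5]
step 0: S = H·P̄·Hᵀ + R = [213 -69; -69 102]
step 0: K = P̄·Hᵀ·S⁻¹ = [-2759/5655 -2698/5655; -439/1885 202/1885; -214/435 -68/435]
step 0: x' = x̄ + K·y = [3226/1885, 6923/1885, 186/145]
step 0: P' = (I − K·H)·P̄ = [6806/5655 136/1885 316/435; 136/1885 95818/1885 26/145; 316/435 26/145 248/435]
step 1: x̄ = F·x = [-3366/1885, -24797/1885, -2558/1885]
step 1: P̄ = F·P·Fᵀ + Q = [1207796/5655 1697432/5655 401016/1885; 1697432/5655 2619719/5655 566432/1885; 401016/1885 566432/1885 411348/1885]
step 1: y = z − H·x̄ = [-6193/1885, 1346/1885]
step 1: S = H·P̄·Hᵀ + R = [5107214/5655 -97736/1885; -97736/1885 112887/1885]
step 1: K = P̄·Hᵀ·S⁻¹ = [-24091346/48442183 -22895420/48442183; -33892196/48442183 -28543512/48442183; -24140214/48442183 -7599228/48442183]
step 1: x' = x̄ + K·y = [-23700752/48442183, -546284355/48442183, 8146780/48442183]
step 1: P' = (I − K·H)·P̄ = [58434476/48442183 76707464/48442183 35539056/48442183; 76707464/48442183 2089407831/48442183 48163952/48442183; 35539056/48442183 48163952/48442183 27939828/48442183]
step 2: x̄ = F·x = [1093308298/48442183, 1590711973/48442183, 1061460766/48442183]
step 2: P̄ = F·P·Fᵀ + Q = [8092845674/48442183 11815393834/48442183 7984567388/48442183; 11815393834/48442183 19356477606/48442183 11729861034/48442183; 7984567388/48442183 11729861034/48442183 8182238392/48442183]
step 2: y = z − H·x̄ = [2236400549/48442183, 240869145/48442183]
step 2: S = H·P̄·Hᵀ + R = [33922471240/48442183 -2103873894/48442183; -2103873894/48442183 2898870159/48442183]
step 2: K = P̄·Hᵀ·S⁻¹ = [-6980078803/14047906606 -76359831255/161550925969; -5108330089/7023953303 -99570241702/161550925969; -3497662133/7023953303 -25336395202/161550925969]
step 2: x' = x̄ + K·y = [-878806726229/323101851938, -614354389332/161550925969, -300002521669/161550925969]
step 2: P' = (I − K·H)·P̄ = [194810653117/161550925969 266846954600/161550925969 118450821862/161550925969; 266846954600/161550925969 7333208045846/161550925969 167276712898/161550925969; 118450821862/161550925969 167276712898/161550925969 93114426660/161550925969]

step 0: x' = [3226/1885, 6923/1885, 186/145], P' = [6806/5655 136/1885 316/435; 136/1885 95818/1885 26/145; 316/435 26/145 248/435]
step 1: x' = [-23700752/48442183, -546284355/48442183, 8146780/48442183], P' = [58434476/48442183 76707464/48442183 35539056/48442183; 76707464/48442183 2089407831/48442183 48163952/48442183; 35539056/48442183 48163952/48442183 27939828/48442183]
step 2: x' = [-878806726229/323101851938, -614354389332/161550925969, -300002521669/161550925969], P' = [194810653117/161550925969 266846954600/161550925969 118450821862/161550925969; 266846954600/161550925969 7333208045846/161550925969 167276712898/161550925969; 118450821862/161550925969 167276712898/161550925969 93114426660/161550925969]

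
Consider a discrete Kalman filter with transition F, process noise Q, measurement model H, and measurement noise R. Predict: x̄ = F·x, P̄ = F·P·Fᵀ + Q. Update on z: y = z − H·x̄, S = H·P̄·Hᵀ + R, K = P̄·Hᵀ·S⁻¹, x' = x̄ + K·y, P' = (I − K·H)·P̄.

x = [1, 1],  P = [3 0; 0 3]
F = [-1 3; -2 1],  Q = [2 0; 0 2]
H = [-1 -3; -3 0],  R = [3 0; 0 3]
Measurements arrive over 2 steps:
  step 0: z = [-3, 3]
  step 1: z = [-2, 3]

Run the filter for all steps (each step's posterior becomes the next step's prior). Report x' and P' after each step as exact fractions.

step 0: x' = [-8037/9179, 10777/9179], P' = [2967/9179 -912/9179; -912/9179 3241/9179]
step 1: x' = [-4131016/5734495, 1040308/1146899], P' = [1728237/5734495 -90798/1146899; -90798/1146899 369011/1146899]

step 0: x̄ = F·x = [2, -1]
step 0: P̄ = F·P·Fᵀ + Q = [32 15; 15 17]
step 0: y = z − H·x̄ = [-4, 9]
step 0: S = H·P̄·Hᵀ + R = [278 231; 231 291]
step 0: K = P̄·Hᵀ·S⁻¹ = [-77/9179 -2967/9179; -2937/9179 912/9179]
step 0: x' = x̄ + K·y = [-8037/9179, 10777/9179]
step 0: P' = (I − K·H)·P̄ = [2967/9179 -912/9179; -912/9179 3241/9179]
step 1: x̄ = F·x = [40368/9179, 26851/9179]
step 1: P̄ = F·P·Fᵀ + Q = [55966/9179 22041/9179; 22041/9179 37115/9179]
step 1: y = z − H·x̄ = [102563/9179, 148641/9179]
step 1: S = H·P̄·Hᵀ + R = [549784/9179 366267/9179; 366267/9179 531231/9179]
step 1: K = P̄·Hᵀ·S⁻¹ = [-122089/5734495 -1728237/5734495; -338745/1146899 90798/1146899]
step 1: x' = x̄ + K·y = [-4131016/5734495, 1040308/1146899]
step 1: P' = (I − K·H)·P̄ = [1728237/5734495 -90798/1146899; -90798/1146899 369011/1146899]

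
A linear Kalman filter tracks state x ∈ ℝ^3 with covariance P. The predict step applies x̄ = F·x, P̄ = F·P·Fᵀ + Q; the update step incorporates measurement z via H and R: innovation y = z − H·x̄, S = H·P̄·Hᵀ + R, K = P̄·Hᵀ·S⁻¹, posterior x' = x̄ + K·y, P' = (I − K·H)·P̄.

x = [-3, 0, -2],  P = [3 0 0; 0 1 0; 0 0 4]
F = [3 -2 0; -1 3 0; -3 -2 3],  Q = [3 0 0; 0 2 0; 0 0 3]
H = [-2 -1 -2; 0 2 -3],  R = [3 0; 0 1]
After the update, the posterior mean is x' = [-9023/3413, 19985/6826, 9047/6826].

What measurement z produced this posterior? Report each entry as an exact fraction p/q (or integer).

x̄ = F·x = [-9, 3, 3]
P̄ = F·P·Fᵀ + Q = [34 -15 -23; -15 14 3; -23 3 70]
S = H·P̄·Hᵀ + R = [201 311; 311 651]
K = P̄·Hᵀ·S⁻¹ = [-8343/17065 5008/17065; 601/34130 709/34130; 297/34130 -10837/34130]
x' − x̄ = [21694/3413, -493/6826, -11431/6826] = K·y
y = (KᵀK)⁻¹·Kᵀ·(x' − x̄) = [-10, 5]
z = y + H·x̄ = [-10, 5] + [9, -3] = [-1, 2]

z = [-1, 2]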